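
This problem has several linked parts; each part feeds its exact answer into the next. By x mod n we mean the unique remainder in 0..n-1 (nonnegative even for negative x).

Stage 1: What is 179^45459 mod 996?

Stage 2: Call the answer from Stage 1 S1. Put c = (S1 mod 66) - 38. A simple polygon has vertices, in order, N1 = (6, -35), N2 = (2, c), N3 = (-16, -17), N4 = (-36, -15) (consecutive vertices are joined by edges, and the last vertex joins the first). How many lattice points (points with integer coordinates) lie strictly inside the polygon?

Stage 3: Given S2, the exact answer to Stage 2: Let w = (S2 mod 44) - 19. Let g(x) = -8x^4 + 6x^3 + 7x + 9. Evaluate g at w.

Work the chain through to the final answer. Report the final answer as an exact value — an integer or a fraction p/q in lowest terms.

-86061

Stage 1: squarings mod 996: 179^1=179, 179^2=169, 179^4=673, 179^8=745, 179^16=253, 179^32=265, 179^64=505, 179^128=49, 179^256=409, 179^512=949, 179^1024=217, 179^2048=277, 179^4096=37, 179^8192=373, 179^16384=685, 179^32768=109; 179^45459 = 179^1 * 179^2 * 179^16 * 179^128 * 179^256 * 179^4096 * 179^8192 * 179^32768 = 263 (mod 996); answer 263
Stage 2: S1 = 263; c = 27; cross terms: (6*27 - 2*-35)=232, (2*-17 - -16*27)=398, (-16*-15 - -36*-17)=-372, (-36*-35 - 6*-15)=1350; twice the area = |1608| = 1608; area = 804; boundary points = 2 + 2 + 2 + 2 = 8; strictly interior points = area - boundary/2 + 1 = 801; answer 801
Stage 3: S2 = 801; w = -10; -8*(-10)^4 + 6*(-10)^3 + 7*(-10)^1 + 9 = (-80000) + (-6000) + (-70) + (9) = -86061; answer -86061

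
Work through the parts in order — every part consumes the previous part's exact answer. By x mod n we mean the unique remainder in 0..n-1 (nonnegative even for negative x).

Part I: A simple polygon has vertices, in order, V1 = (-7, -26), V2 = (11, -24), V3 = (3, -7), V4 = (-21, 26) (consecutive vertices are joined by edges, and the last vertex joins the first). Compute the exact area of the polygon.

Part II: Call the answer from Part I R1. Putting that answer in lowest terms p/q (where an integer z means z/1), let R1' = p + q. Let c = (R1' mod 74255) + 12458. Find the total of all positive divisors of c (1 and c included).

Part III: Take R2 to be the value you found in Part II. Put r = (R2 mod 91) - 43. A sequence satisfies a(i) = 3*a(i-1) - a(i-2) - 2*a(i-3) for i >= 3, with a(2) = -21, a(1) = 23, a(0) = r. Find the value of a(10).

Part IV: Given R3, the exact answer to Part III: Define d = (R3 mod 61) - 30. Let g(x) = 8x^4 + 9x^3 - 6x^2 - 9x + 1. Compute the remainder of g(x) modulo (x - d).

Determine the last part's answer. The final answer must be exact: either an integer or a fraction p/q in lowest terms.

6231871

Part I: cross terms: (-7*-24 - 11*-26)=454, (11*-7 - 3*-24)=-5, (3*26 - -21*-7)=-69, (-21*-26 - -7*26)=728; twice the area = |1108| = 1108; area = 554; answer 554
Part II: R1 = 554; threaded value p + q = 555; c = 13013; 13013 = 7 * 11 * 13^2; sigma = (1 + 7) * (1 + 11) * (1 + 13 + 169) = 8 * 12 * 183 = 17568; answer 17568
Part III: R2 = 17568; r = -38; a(3) = 3*(-21) - 1*(23) - 2*(-38) = -10; iterating: a(3)=-10, a(4)=-55, a(5)=-113, a(6)=-264, a(7)=-569, a(8)=-1217, a(9)=-2554, a(10)=-5307; answer -5307
Part IV: R3 = -5307; d = -30; remainder = value at the root: 8*(-30)^4 + 9*(-30)^3 - 6*(-30)^2 - 9*(-30)^1 + 1 = (6480000) + (-243000) + (-5400) + (270) + (1) = 6231871; answer 6231871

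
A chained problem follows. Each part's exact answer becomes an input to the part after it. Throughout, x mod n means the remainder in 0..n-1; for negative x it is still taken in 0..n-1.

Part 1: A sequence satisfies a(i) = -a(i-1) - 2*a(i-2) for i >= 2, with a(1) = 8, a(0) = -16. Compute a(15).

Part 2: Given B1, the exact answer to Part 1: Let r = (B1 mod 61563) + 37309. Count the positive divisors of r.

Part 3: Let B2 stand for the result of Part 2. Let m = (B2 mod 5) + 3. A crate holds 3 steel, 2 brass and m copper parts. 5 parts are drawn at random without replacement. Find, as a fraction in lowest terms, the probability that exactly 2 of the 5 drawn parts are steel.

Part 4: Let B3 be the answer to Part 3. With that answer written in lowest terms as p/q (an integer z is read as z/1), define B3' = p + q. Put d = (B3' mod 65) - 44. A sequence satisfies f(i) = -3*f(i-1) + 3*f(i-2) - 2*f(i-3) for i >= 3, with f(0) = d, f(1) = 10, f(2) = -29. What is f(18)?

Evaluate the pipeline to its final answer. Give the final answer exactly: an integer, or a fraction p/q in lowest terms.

Part 1: a(2) = -1*(8) - 2*(-16) = 24; iterating: a(2)=24, a(3)=-40, a(4)=-8, a(5)=88, a(6)=-72, a(7)=-104, a(8)=248, a(9)=-40, a(10)=-456, a(11)=536, a(12)=376, a(13)=-1448, a(14)=696, a(15)=2200; answer 2200
Part 2: B1 = 2200; r = 39509; 39509 is prime, so its only divisors are 1 and 39509; count = 2; answer 2
Part 3: B2 = 2; m = 5; total draws C(10,5) = 252; favorable C(3,2)*C(7,3) = 105; P = 5/12; answer 5/12
Part 4: B3 = 5/12; threaded value p + q = 17; d = -27; f(3) = -3*(-29) + 3*(10) - 2*(-27) = 171; iterating: f(3)=171, f(4)=-620, f(5)=2431, f(6)=-9495, f(7)=37018, f(8)=-144401, f(9)=563247, f(10)=-2196980, f(11)=8569483, f(12)=-33425883, f(13)=130380058, f(14)=-508556789, f(15)=1983662307, f(16)=-7737417404, f(17)=30180352711, f(18)=-117720634959; answer -117720634959

-117720634959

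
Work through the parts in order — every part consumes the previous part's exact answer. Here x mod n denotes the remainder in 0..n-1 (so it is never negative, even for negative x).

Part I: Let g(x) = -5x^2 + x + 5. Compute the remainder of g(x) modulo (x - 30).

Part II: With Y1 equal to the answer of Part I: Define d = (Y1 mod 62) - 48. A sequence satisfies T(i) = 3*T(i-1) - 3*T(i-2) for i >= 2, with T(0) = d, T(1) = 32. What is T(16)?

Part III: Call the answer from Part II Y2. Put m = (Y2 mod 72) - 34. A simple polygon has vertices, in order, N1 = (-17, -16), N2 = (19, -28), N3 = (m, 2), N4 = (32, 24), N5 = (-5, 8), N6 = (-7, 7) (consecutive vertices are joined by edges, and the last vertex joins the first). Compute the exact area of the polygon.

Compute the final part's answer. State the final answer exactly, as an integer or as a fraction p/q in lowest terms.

Part I: remainder = value at the root: -5*(30)^2 + 1*(30)^1 + 5 = (-4500) + (30) + (5) = -4465; answer -4465
Part II: Y1 = -4465; d = 13; T(2) = 3*(32) - 3*(13) = 57; iterating: T(2)=57, T(3)=75, T(4)=54, T(5)=-63, T(6)=-351, T(7)=-864, T(8)=-1539, T(9)=-2025, T(10)=-1458, T(11)=1701, T(12)=9477, T(13)=23328, T(14)=41553, T(15)=54675, T(16)=39366; answer 39366
Part III: Y2 = 39366; m = 20; cross terms: (-17*-28 - 19*-16)=780, (19*2 - 20*-28)=598, (20*24 - 32*2)=416, (32*8 - -5*24)=376, (-5*7 - -7*8)=21, (-7*-16 - -17*7)=231; twice the area = |2422| = 2422; area = 1211; answer 1211

1211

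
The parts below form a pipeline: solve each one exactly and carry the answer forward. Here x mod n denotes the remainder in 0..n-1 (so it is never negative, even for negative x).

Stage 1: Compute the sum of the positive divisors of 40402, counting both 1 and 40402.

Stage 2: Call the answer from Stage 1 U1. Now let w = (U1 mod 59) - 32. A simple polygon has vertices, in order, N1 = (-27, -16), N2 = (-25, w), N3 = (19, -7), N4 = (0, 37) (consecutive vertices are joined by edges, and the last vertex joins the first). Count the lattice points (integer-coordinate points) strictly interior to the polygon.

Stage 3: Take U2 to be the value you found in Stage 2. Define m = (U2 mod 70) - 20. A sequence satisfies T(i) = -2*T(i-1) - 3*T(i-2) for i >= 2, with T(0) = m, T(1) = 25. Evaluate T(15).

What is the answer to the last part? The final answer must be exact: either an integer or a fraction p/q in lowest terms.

176407

Stage 1: 40402 = 2 * 20201; sigma = (1 + 2) * (1 + 20201) = 3 * 20202 = 60606; answer 60606
Stage 2: U1 = 60606; w = -19; cross terms: (-27*-19 - -25*-16)=113, (-25*-7 - 19*-19)=536, (19*37 - 0*-7)=703, (0*-16 - -27*37)=999; twice the area = |2351| = 2351; area = 2351/2; boundary points = 1 + 4 + 1 + 1 = 7; strictly interior points = area - boundary/2 + 1 = 1173; answer 1173
Stage 3: U2 = 1173; m = 33; T(2) = -2*(25) - 3*(33) = -149; iterating: T(2)=-149, T(3)=223, T(4)=1, T(5)=-671, T(6)=1339, T(7)=-665, T(8)=-2687, T(9)=7369, T(10)=-6677, T(11)=-8753, T(12)=37537, T(13)=-48815, T(14)=-14981, T(15)=176407; answer 176407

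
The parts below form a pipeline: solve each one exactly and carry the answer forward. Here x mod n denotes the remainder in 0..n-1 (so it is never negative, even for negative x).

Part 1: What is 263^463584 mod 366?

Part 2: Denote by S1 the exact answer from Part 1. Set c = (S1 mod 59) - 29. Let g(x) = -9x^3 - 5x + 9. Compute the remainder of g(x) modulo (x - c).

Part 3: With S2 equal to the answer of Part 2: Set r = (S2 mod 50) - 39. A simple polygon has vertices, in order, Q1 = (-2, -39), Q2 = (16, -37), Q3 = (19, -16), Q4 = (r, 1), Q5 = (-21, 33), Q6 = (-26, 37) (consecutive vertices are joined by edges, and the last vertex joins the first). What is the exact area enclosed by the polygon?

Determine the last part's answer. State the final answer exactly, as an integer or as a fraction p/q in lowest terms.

1324

Part 1: squarings mod 366: 263^1=263, 263^2=361, 263^4=25, 263^8=259, 263^16=103, 263^32=361, 263^64=25, 263^128=259, 263^256=103, 263^512=361, 263^1024=25, 263^2048=259, 263^4096=103, 263^8192=361, 263^16384=25, 263^32768=259, 263^65536=103, 263^131072=361, 263^262144=25; 263^463584 = 263^32 * 263^64 * 263^128 * 263^512 * 263^4096 * 263^65536 * 263^131072 * 263^262144 = 325 (mod 366); answer 325
Part 2: S1 = 325; c = 1; remainder = value at the root: -9*(1)^3 - 5*(1)^1 + 9 = (-9) + (-5) + (9) = -5; answer -5
Part 3: S2 = -5; r = 6; cross terms: (-2*-37 - 16*-39)=698, (16*-16 - 19*-37)=447, (19*1 - 6*-16)=115, (6*33 - -21*1)=219, (-21*37 - -26*33)=81, (-26*-39 - -2*37)=1088; twice the area = |2648| = 2648; area = 1324; answer 1324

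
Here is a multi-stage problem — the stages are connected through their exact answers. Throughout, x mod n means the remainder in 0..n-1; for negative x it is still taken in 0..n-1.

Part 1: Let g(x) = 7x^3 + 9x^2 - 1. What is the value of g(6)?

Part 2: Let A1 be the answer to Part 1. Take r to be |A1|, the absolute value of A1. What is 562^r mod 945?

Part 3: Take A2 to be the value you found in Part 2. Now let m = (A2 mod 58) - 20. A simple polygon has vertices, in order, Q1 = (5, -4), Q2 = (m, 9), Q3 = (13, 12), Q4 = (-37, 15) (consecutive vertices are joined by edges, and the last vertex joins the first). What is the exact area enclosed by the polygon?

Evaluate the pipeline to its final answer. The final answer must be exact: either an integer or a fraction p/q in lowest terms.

336

Part 1: 7*(6)^3 + 9*(6)^2 - 1 = (1512) + (324) + (-1) = 1835; answer 1835
Part 2: A1 = 1835; r = 1835; squarings mod 945: 562^1=562, 562^2=214, 562^4=436, 562^8=151, 562^16=121, 562^32=466, 562^64=751, 562^128=781, 562^256=436, 562^512=151, 562^1024=121; 562^1835 = 562^1 * 562^2 * 562^8 * 562^32 * 562^256 * 562^512 * 562^1024 = 718 (mod 945); answer 718
Part 3: A2 = 718; m = 2; cross terms: (5*9 - 2*-4)=53, (2*12 - 13*9)=-93, (13*15 - -37*12)=639, (-37*-4 - 5*15)=73; twice the area = |672| = 672; area = 336; answer 336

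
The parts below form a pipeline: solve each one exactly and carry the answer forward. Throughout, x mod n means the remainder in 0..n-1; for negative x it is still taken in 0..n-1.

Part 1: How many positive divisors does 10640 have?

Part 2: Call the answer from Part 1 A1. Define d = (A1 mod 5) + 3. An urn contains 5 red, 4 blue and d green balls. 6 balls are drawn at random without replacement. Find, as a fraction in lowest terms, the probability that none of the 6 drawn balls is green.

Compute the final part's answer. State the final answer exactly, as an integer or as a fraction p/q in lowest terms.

1/11

Part 1: 10640 = 2^4 * 5 * 7 * 19; number of divisors = (4+1) * (1+1) * (1+1) * (1+1) = 40; answer 40
Part 2: A1 = 40; d = 3; total draws C(12,6) = 924; favorable C(9,6) = 84; P = 1/11; answer 1/11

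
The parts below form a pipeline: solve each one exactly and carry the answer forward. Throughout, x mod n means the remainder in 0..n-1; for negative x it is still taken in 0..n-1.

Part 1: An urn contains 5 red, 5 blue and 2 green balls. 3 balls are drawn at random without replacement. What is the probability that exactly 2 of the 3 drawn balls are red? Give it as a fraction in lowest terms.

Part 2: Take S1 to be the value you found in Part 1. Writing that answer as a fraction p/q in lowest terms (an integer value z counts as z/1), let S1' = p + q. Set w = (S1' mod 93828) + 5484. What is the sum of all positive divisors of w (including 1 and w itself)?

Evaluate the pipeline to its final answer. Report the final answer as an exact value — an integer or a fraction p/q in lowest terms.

5700

Part 1: total draws C(12,3) = 220; favorable C(5,2)*C(7,1) = 70; P = 7/22; answer 7/22
Part 2: S1 = 7/22; threaded value p + q = 29; w = 5513; 5513 = 37 * 149; sigma = (1 + 37) * (1 + 149) = 38 * 150 = 5700; answer 5700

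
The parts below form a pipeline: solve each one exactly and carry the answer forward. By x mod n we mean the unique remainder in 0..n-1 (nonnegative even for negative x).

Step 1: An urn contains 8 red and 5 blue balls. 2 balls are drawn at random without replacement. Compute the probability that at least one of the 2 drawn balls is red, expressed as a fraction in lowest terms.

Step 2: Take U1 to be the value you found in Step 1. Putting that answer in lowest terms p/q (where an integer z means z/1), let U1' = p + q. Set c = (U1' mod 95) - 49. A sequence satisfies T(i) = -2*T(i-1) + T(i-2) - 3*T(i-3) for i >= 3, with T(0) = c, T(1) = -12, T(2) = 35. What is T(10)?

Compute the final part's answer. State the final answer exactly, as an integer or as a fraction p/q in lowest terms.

Step 1: total draws C(13,2) = 78; complement C(5,2) = 10; favorable 78 - 10 = 68; P = 34/39; answer 34/39
Step 2: U1 = 34/39; threaded value p + q = 73; c = 24; T(3) = -2*(35) + 1*(-12) - 3*(24) = -154; iterating: T(3)=-154, T(4)=379, T(5)=-1017, T(6)=2875, T(7)=-7904, T(8)=21734, T(9)=-59997, T(10)=165440; answer 165440

165440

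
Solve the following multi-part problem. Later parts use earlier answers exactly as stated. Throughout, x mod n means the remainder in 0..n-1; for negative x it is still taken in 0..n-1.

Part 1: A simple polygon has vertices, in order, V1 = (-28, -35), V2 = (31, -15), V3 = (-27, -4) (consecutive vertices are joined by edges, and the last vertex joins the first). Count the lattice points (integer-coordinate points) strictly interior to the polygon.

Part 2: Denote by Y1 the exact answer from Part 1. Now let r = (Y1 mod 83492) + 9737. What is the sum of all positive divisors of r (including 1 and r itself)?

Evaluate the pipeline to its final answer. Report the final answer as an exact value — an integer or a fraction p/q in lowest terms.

14192

Part 1: cross terms: (-28*-15 - 31*-35)=1505, (31*-4 - -27*-15)=-529, (-27*-35 - -28*-4)=833; twice the area = |1809| = 1809; area = 1809/2; boundary points = 1 + 1 + 1 = 3; strictly interior points = area - boundary/2 + 1 = 904; answer 904
Part 2: Y1 = 904; r = 10641; 10641 = 3 * 3547; sigma = (1 + 3) * (1 + 3547) = 4 * 3548 = 14192; answer 14192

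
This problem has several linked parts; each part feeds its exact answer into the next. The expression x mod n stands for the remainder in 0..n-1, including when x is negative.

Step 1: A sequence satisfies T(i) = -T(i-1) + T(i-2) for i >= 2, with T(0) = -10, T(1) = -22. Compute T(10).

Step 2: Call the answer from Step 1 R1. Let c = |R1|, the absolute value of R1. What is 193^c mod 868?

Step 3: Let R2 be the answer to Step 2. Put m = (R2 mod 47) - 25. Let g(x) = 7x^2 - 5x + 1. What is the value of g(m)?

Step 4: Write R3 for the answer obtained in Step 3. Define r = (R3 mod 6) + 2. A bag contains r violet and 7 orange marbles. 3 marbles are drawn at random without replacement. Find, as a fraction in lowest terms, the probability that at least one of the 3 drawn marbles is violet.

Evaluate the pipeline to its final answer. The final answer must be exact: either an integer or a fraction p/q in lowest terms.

17/24

Step 1: T(2) = -1*(-22) + 1*(-10) = 12; iterating: T(2)=12, T(3)=-34, T(4)=46, T(5)=-80, T(6)=126, T(7)=-206, T(8)=332, T(9)=-538, T(10)=870; answer 870
Step 2: R1 = 870; c = 870; squarings mod 868: 193^1=193, 193^2=793, 193^4=417, 193^8=289, 193^16=193, 193^32=793, 193^64=417, 193^128=289, 193^256=193, 193^512=793; 193^870 = 193^2 * 193^4 * 193^32 * 193^64 * 193^256 * 193^512 = 1 (mod 868); answer 1
Step 3: R2 = 1; m = -24; 7*(-24)^2 - 5*(-24)^1 + 1 = (4032) + (120) + (1) = 4153; answer 4153
Step 4: R3 = 4153; r = 3; total draws C(10,3) = 120; complement C(7,3) = 35; favorable 120 - 35 = 85; P = 17/24; answer 17/24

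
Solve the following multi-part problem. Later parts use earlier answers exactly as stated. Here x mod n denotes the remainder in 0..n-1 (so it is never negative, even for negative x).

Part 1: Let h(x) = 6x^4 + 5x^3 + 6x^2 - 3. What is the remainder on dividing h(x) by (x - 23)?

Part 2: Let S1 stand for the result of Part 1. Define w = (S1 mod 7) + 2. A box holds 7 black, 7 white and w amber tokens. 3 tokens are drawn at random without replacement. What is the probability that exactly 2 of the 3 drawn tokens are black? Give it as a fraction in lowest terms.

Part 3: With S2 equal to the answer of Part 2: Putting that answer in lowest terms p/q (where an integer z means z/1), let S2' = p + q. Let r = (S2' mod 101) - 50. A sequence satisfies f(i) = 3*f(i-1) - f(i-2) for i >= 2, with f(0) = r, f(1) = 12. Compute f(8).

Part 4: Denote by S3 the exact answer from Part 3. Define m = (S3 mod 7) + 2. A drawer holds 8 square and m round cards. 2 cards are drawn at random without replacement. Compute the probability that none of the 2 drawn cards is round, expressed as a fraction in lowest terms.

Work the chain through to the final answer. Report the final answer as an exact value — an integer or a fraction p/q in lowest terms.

14/33

Part 1: remainder = value at the root: 6*(23)^4 + 5*(23)^3 + 6*(23)^2 - 3 = (1679046) + (60835) + (3174) + (-3) = 1743052; answer 1743052
Part 2: S1 = 1743052; w = 5; total draws C(19,3) = 969; favorable C(7,2)*C(12,1) = 252; P = 84/323; answer 84/323
Part 3: S2 = 84/323; threaded value p + q = 407; r = -47; f(2) = 3*(12) - 1*(-47) = 83; iterating: f(2)=83, f(3)=237, f(4)=628, f(5)=1647, f(6)=4313, f(7)=11292, f(8)=29563; answer 29563
Part 4: S3 = 29563; m = 4; total draws C(12,2) = 66; favorable C(8,2) = 28; P = 14/33; answer 14/33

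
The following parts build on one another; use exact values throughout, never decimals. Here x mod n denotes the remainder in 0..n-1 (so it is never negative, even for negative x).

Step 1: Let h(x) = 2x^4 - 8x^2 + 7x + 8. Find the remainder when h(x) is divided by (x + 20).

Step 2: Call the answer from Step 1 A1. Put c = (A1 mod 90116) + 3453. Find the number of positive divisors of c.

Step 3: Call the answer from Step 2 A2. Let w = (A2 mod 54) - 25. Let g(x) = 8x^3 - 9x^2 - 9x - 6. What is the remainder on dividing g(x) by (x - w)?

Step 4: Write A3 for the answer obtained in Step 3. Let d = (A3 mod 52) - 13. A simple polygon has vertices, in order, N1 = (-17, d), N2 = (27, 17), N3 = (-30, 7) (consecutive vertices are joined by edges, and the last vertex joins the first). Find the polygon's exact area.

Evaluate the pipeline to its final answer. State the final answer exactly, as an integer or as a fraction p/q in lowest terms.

Step 1: remainder = value at the root: 2*(-20)^4 - 8*(-20)^2 + 7*(-20)^1 + 8 = (320000) + (-3200) + (-140) + (8) = 316668; answer 316668
Step 2: A1 = 316668; c = 49773; 49773 = 3 * 47 * 353; number of divisors = (1+1) * (1+1) * (1+1) = 8; answer 8
Step 3: A2 = 8; w = -17; remainder = value at the root: 8*(-17)^3 - 9*(-17)^2 - 9*(-17)^1 - 6 = (-39304) + (-2601) + (153) + (-6) = -41758; answer -41758
Step 4: A3 = -41758; d = 37; cross terms: (-17*17 - 27*37)=-1288, (27*7 - -30*17)=699, (-30*37 - -17*7)=-991; twice the area = |-1580| = 1580; area = 790; answer 790

790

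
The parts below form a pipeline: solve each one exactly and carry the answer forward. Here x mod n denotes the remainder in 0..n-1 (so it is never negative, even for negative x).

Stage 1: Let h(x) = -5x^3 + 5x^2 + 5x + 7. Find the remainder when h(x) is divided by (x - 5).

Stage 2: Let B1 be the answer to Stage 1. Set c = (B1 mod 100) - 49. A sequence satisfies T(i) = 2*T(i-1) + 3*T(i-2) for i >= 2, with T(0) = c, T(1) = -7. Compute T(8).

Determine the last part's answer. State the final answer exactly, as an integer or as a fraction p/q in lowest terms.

Stage 1: remainder = value at the root: -5*(5)^3 + 5*(5)^2 + 5*(5)^1 + 7 = (-625) + (125) + (25) + (7) = -468; answer -468
Stage 2: B1 = -468; c = -17; T(2) = 2*(-7) + 3*(-17) = -65; iterating: T(2)=-65, T(3)=-151, T(4)=-497, T(5)=-1447, T(6)=-4385, T(7)=-13111, T(8)=-39377; answer -39377

-39377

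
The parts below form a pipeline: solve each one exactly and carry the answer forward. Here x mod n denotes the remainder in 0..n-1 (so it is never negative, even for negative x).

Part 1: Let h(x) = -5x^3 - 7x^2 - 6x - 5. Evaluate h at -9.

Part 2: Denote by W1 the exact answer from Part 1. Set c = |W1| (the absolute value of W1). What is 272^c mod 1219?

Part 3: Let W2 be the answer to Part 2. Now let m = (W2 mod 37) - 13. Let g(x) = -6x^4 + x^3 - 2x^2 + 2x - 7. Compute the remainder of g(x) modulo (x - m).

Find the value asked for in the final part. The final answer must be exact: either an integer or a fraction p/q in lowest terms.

-99

Part 1: -5*(-9)^3 - 7*(-9)^2 - 6*(-9)^1 - 5 = (3645) + (-567) + (54) + (-5) = 3127; answer 3127
Part 2: W1 = 3127; c = 3127; squarings mod 1219: 272^1=272, 272^2=844, 272^4=440, 272^8=998, 272^16=81, 272^32=466, 272^64=174, 272^128=1020, 272^256=593, 272^512=577, 272^1024=142, 272^2048=660; 272^3127 = 272^1 * 272^2 * 272^4 * 272^16 * 272^32 * 272^1024 * 272^2048 = 718 (mod 1219); answer 718
Part 3: W2 = 718; m = 2; remainder = value at the root: -6*(2)^4 + 1*(2)^3 - 2*(2)^2 + 2*(2)^1 - 7 = (-96) + (8) + (-8) + (4) + (-7) = -99; answer -99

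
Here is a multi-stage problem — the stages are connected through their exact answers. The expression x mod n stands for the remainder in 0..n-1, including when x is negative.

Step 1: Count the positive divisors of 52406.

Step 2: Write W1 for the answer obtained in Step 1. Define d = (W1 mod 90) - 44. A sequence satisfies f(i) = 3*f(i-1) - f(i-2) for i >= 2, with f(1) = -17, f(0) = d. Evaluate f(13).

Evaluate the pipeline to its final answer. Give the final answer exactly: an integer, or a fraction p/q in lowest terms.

Step 1: 52406 = 2 * 26203; number of divisors = (1+1) * (1+1) = 4; answer 4
Step 2: W1 = 4; d = -40; f(2) = 3*(-17) - 1*(-40) = -11; iterating: f(2)=-11, f(3)=-16, f(4)=-37, f(5)=-95, f(6)=-248, f(7)=-649, f(8)=-1699, f(9)=-4448, f(10)=-11645, f(11)=-30487, f(12)=-79816, f(13)=-208961; answer -208961

-208961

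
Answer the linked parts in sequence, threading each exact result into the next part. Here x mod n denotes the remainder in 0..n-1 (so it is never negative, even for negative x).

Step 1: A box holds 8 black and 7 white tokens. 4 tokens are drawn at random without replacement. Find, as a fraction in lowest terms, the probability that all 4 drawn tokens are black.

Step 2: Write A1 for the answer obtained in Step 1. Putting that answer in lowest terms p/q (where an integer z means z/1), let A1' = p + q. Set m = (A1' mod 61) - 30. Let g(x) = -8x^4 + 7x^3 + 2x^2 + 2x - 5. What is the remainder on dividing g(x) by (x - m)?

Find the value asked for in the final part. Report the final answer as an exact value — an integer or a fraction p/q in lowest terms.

-107552

Step 1: total draws C(15,4) = 1365; favorable C(8,4) = 70; P = 2/39; answer 2/39
Step 2: A1 = 2/39; threaded value p + q = 41; m = 11; remainder = value at the root: -8*(11)^4 + 7*(11)^3 + 2*(11)^2 + 2*(11)^1 - 5 = (-117128) + (9317) + (242) + (22) + (-5) = -107552; answer -107552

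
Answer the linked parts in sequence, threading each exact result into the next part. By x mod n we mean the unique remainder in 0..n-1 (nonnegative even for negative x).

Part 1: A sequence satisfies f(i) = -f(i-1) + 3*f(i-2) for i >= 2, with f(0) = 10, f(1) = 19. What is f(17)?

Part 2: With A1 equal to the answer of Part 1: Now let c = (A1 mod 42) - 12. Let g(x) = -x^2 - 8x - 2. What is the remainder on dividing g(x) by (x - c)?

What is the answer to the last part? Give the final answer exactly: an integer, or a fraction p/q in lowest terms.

Part 1: f(2) = -1*(19) + 3*(10) = 11; iterating: f(2)=11, f(3)=46, f(4)=-13, f(5)=151, f(6)=-190, f(7)=643, f(8)=-1213, f(9)=3142, f(10)=-6781, f(11)=16207, f(12)=-36550, f(13)=85171, f(14)=-194821, f(15)=450334, f(16)=-1034797, f(17)=2385799; answer 2385799
Part 2: A1 = 2385799; c = 19; remainder = value at the root: -1*(19)^2 - 8*(19)^1 - 2 = (-361) + (-152) + (-2) = -515; answer -515

-515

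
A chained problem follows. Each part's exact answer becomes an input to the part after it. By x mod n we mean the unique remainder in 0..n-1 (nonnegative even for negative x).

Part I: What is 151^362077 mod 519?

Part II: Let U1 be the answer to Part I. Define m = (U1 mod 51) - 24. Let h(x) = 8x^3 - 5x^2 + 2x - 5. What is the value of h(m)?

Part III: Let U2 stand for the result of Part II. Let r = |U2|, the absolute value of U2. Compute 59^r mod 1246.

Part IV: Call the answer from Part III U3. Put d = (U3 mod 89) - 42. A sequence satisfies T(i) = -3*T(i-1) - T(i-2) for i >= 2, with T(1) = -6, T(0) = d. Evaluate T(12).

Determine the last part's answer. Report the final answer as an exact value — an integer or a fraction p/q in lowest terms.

Part I: squarings mod 519: 151^1=151, 151^2=484, 151^4=187, 151^8=196, 151^16=10, 151^32=100, 151^64=139, 151^128=118, 151^256=430, 151^512=136, 151^1024=331, 151^2048=52, 151^4096=109, 151^8192=463, 151^16384=22, 151^32768=484, 151^65536=187, 151^131072=196, 151^262144=10; 151^362077 = 151^1 * 151^4 * 151^8 * 151^16 * 151^64 * 151^512 * 151^1024 * 151^32768 * 151^65536 * 151^262144 = 472 (mod 519); answer 472
Part II: U1 = 472; m = -11; 8*(-11)^3 - 5*(-11)^2 + 2*(-11)^1 - 5 = (-10648) + (-605) + (-22) + (-5) = -11280; answer -11280
Part III: U2 = -11280; r = 11280; squarings mod 1246: 59^1=59, 59^2=989, 59^4=11, 59^8=121, 59^16=935, 59^32=779, 59^64=39, 59^128=275, 59^256=865, 59^512=625, 59^1024=627, 59^2048=639, 59^4096=879, 59^8192=121; 59^11280 = 59^16 * 59^1024 * 59^2048 * 59^8192 = 757 (mod 1246); answer 757
Part IV: U3 = 757; d = 3; T(2) = -3*(-6) - 1*(3) = 15; iterating: T(2)=15, T(3)=-39, T(4)=102, T(5)=-267, T(6)=699, T(7)=-1830, T(8)=4791, T(9)=-12543, T(10)=32838, T(11)=-85971, T(12)=225075; answer 225075

225075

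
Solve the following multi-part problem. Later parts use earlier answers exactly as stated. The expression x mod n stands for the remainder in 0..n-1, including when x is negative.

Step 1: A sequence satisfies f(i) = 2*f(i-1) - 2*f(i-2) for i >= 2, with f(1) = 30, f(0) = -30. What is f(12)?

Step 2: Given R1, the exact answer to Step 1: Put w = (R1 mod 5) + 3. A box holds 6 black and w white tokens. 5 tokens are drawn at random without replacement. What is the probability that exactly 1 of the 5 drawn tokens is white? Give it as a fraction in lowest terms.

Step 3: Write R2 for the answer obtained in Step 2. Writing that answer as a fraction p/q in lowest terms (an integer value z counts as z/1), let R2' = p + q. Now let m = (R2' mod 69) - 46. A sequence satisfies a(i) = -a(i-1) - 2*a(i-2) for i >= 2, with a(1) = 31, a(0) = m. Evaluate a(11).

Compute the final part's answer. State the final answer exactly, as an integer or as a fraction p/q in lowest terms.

1307

Step 1: f(2) = 2*(30) - 2*(-30) = 120; iterating: f(2)=120, f(3)=180, f(4)=120, f(5)=-120, f(6)=-480, f(7)=-720, f(8)=-480, f(9)=480, f(10)=1920, f(11)=2880, f(12)=1920; answer 1920
Step 2: R1 = 1920; w = 3; total draws C(9,5) = 126; favorable C(3,1)*C(6,4) = 45; P = 5/14; answer 5/14
Step 3: R2 = 5/14; threaded value p + q = 19; m = -27; a(2) = -1*(31) - 2*(-27) = 23; iterating: a(2)=23, a(3)=-85, a(4)=39, a(5)=131, a(6)=-209, a(7)=-53, a(8)=471, a(9)=-365, a(10)=-577, a(11)=1307; answer 1307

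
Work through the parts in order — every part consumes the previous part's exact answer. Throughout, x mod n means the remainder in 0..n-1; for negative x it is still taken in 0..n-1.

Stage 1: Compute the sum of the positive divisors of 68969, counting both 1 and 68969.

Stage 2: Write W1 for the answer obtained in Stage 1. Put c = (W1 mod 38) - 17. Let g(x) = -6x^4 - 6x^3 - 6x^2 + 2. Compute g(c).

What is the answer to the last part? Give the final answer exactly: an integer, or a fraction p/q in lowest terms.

Stage 1: 68969 = 17 * 4057; sigma = (1 + 17) * (1 + 4057) = 18 * 4058 = 73044; answer 73044
Stage 2: W1 = 73044; c = -9; -6*(-9)^4 - 6*(-9)^3 - 6*(-9)^2 + 2 = (-39366) + (4374) + (-486) + (2) = -35476; answer -35476

-35476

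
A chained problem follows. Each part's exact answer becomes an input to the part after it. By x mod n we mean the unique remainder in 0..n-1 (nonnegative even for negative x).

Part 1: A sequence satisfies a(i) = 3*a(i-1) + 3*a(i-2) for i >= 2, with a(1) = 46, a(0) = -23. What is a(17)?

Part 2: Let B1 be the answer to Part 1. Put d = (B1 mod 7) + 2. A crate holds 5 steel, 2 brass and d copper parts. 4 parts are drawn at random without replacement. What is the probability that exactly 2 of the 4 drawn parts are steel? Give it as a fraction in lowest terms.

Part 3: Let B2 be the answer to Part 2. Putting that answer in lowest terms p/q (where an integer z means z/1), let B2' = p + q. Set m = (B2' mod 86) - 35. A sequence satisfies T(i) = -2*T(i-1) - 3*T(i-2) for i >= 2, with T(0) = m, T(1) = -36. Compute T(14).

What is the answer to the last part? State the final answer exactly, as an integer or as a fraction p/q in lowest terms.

38676

Part 1: a(2) = 3*(46) + 3*(-23) = 69; iterating: a(2)=69, a(3)=345, a(4)=1242, a(5)=4761, a(6)=18009, a(7)=68310, a(8)=258957, a(9)=981801, a(10)=3722274, a(11)=14112225, a(12)=53503497, a(13)=202847166, a(14)=769051989, a(15)=2915697465, a(16)=11054248362, a(17)=41909837481; answer 41909837481
Part 2: B1 = 41909837481; d = 3; total draws C(10,4) = 210; favorable C(5,2)*C(5,2) = 100; P = 10/21; answer 10/21
Part 3: B2 = 10/21; threaded value p + q = 31; m = -4; T(2) = -2*(-36) - 3*(-4) = 84; iterating: T(2)=84, T(3)=-60, T(4)=-132, T(5)=444, T(6)=-492, T(7)=-348, T(8)=2172, T(9)=-3300, T(10)=84, T(11)=9732, T(12)=-19716, T(13)=10236, T(14)=38676; answer 38676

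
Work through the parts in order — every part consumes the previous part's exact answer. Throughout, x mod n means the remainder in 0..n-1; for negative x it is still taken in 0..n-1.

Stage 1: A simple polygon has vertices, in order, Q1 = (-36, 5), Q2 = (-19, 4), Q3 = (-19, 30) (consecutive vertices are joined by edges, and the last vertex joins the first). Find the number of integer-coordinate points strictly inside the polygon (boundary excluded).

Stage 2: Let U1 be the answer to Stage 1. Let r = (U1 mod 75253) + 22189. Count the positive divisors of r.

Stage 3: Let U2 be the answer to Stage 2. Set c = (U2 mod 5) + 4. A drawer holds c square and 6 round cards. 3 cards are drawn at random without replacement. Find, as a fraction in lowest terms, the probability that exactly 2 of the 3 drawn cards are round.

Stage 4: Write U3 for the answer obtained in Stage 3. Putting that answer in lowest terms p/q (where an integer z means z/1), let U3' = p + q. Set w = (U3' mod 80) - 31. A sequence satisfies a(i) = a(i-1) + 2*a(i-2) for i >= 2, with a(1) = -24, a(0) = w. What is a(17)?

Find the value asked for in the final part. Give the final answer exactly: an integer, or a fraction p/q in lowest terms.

Stage 1: cross terms: (-36*4 - -19*5)=-49, (-19*30 - -19*4)=-494, (-19*5 - -36*30)=985; twice the area = |442| = 442; area = 221; boundary points = 1 + 26 + 1 = 28; strictly interior points = area - boundary/2 + 1 = 208; answer 208
Stage 2: U1 = 208; r = 22397; 22397 is prime, so its only divisors are 1 and 22397; count = 2; answer 2
Stage 3: U2 = 2; c = 6; total draws C(12,3) = 220; favorable C(6,2)*C(6,1) = 90; P = 9/22; answer 9/22
Stage 4: U3 = 9/22; threaded value p + q = 31; w = 0; a(2) = 1*(-24) + 2*(0) = -24; iterating: a(2)=-24, a(3)=-72, a(4)=-120, a(5)=-264, a(6)=-504, a(7)=-1032, a(8)=-2040, a(9)=-4104, a(10)=-8184, a(11)=-16392, a(12)=-32760, a(13)=-65544, a(14)=-131064, a(15)=-262152, a(16)=-524280, a(17)=-1048584; answer -1048584

-1048584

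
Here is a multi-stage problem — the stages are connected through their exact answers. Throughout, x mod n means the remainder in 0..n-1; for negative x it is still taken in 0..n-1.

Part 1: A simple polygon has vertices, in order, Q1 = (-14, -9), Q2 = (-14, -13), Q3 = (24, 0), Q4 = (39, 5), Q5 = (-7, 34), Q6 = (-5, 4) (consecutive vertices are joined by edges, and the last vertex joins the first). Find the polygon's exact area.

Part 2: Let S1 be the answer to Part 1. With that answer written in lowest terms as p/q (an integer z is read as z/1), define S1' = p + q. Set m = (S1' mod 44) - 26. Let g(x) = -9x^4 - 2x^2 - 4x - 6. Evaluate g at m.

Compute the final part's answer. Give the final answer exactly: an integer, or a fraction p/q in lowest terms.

-59253

Part 1: cross terms: (-14*-13 - -14*-9)=56, (-14*0 - 24*-13)=312, (24*5 - 39*0)=120, (39*34 - -7*5)=1361, (-7*4 - -5*34)=142, (-5*-9 - -14*4)=101; twice the area = |2092| = 2092; area = 1046; answer 1046
Part 2: S1 = 1046; threaded value p + q = 1047; m = 9; -9*(9)^4 - 2*(9)^2 - 4*(9)^1 - 6 = (-59049) + (-162) + (-36) + (-6) = -59253; answer -59253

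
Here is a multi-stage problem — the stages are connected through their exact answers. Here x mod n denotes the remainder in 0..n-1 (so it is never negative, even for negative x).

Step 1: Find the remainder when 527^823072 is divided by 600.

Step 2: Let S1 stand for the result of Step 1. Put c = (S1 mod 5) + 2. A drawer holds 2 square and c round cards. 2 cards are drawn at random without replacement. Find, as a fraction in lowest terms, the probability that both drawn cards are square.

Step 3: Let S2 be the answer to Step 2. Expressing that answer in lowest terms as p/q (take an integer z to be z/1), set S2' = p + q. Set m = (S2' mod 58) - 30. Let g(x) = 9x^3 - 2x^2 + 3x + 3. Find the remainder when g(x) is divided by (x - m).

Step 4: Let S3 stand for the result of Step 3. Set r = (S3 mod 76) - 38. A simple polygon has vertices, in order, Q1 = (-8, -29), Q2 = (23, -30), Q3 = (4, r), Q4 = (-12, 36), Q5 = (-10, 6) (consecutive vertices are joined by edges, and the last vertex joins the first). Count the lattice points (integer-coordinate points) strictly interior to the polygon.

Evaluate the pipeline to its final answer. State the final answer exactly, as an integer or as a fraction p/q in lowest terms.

949

Step 1: squarings mod 600: 527^1=527, 527^2=529, 527^4=241, 527^8=481, 527^16=361, 527^32=121, 527^64=241, 527^128=481, 527^256=361, 527^512=121, 527^1024=241, 527^2048=481, 527^4096=361, 527^8192=121, 527^16384=241, 527^32768=481, 527^65536=361, 527^131072=121, 527^262144=241, 527^524288=481; 527^823072 = 527^32 * 527^256 * 527^512 * 527^1024 * 527^2048 * 527^32768 * 527^262144 * 527^524288 = 121 (mod 600); answer 121
Step 2: S1 = 121; c = 3; total draws C(5,2) = 10; favorable C(2,2) = 1; P = 1/10; answer 1/10
Step 3: S2 = 1/10; threaded value p + q = 11; m = -19; remainder = value at the root: 9*(-19)^3 - 2*(-19)^2 + 3*(-19)^1 + 3 = (-61731) + (-722) + (-57) + (3) = -62507; answer -62507
Step 4: S3 = -62507; r = 3; cross terms: (-8*-30 - 23*-29)=907, (23*3 - 4*-30)=189, (4*36 - -12*3)=180, (-12*6 - -10*36)=288, (-10*-29 - -8*6)=338; twice the area = |1902| = 1902; area = 951; boundary points = 1 + 1 + 1 + 2 + 1 = 6; strictly interior points = area - boundary/2 + 1 = 949; answer 949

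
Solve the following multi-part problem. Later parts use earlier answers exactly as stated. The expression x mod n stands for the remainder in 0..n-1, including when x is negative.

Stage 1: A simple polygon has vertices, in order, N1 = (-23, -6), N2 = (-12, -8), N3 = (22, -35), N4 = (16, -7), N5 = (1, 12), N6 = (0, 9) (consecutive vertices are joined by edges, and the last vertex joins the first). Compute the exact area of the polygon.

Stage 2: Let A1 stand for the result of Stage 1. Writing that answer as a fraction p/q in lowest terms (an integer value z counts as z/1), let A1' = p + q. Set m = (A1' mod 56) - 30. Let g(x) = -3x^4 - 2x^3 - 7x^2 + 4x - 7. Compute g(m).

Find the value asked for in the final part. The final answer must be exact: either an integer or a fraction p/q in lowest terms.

Stage 1: cross terms: (-23*-8 - -12*-6)=112, (-12*-35 - 22*-8)=596, (22*-7 - 16*-35)=406, (16*12 - 1*-7)=199, (1*9 - 0*12)=9, (0*-6 - -23*9)=207; twice the area = |1529| = 1529; area = 1529/2; answer 1529/2
Stage 2: A1 = 1529/2; threaded value p + q = 1531; m = -11; -3*(-11)^4 - 2*(-11)^3 - 7*(-11)^2 + 4*(-11)^1 - 7 = (-43923) + (2662) + (-847) + (-44) + (-7) = -42159; answer -42159

-42159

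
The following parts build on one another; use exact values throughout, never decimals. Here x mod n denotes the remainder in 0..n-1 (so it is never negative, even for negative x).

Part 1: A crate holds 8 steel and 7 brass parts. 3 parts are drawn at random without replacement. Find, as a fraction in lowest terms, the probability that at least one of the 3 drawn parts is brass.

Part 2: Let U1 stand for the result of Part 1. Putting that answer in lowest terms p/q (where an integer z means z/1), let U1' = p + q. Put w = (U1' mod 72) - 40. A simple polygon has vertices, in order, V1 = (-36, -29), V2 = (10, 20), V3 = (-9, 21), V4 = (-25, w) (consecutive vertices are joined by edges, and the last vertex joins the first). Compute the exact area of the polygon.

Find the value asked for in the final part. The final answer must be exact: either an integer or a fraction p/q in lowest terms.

740

Part 1: total draws C(15,3) = 455; complement C(8,3) = 56; favorable 455 - 56 = 399; P = 57/65; answer 57/65
Part 2: U1 = 57/65; threaded value p + q = 122; w = 10; cross terms: (-36*20 - 10*-29)=-430, (10*21 - -9*20)=390, (-9*10 - -25*21)=435, (-25*-29 - -36*10)=1085; twice the area = |1480| = 1480; area = 740; answer 740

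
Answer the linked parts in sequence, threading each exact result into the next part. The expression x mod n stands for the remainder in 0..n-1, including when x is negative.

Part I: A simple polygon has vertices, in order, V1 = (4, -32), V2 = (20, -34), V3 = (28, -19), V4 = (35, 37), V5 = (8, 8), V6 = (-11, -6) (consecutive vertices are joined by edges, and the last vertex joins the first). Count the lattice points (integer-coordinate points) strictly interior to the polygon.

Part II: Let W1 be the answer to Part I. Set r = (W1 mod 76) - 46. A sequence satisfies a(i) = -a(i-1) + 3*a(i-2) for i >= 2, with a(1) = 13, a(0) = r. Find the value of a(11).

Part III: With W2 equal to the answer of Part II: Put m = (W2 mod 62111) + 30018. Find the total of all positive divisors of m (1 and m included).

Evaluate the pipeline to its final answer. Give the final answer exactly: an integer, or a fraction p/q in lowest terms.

97552

Part I: cross terms: (4*-34 - 20*-32)=504, (20*-19 - 28*-34)=572, (28*37 - 35*-19)=1701, (35*8 - 8*37)=-16, (8*-6 - -11*8)=40, (-11*-32 - 4*-6)=376; twice the area = |3177| = 3177; area = 3177/2; boundary points = 2 + 1 + 7 + 1 + 1 + 1 = 13; strictly interior points = area - boundary/2 + 1 = 1583; answer 1583
Part II: W1 = 1583; r = 17; a(2) = -1*(13) + 3*(17) = 38; iterating: a(2)=38, a(3)=1, a(4)=113, a(5)=-110, a(6)=449, a(7)=-779, a(8)=2126, a(9)=-4463, a(10)=10841, a(11)=-24230; answer -24230
Part III: W2 = -24230; m = 67899; 67899 = 3 * 13 * 1741; sigma = (1 + 3) * (1 + 13) * (1 + 1741) = 4 * 14 * 1742 = 97552; answer 97552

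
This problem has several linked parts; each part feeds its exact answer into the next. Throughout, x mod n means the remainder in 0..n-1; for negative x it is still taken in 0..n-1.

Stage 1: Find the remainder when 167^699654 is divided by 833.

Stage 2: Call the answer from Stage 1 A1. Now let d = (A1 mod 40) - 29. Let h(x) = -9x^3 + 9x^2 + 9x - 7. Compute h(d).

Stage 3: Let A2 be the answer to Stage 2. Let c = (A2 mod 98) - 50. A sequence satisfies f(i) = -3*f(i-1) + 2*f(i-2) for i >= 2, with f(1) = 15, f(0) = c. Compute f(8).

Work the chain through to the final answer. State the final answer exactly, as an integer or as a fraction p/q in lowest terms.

-48347

Stage 1: squarings mod 833: 167^1=167, 167^2=400, 167^4=64, 167^8=764, 167^16=596, 167^32=358, 167^64=715, 167^128=596, 167^256=358, 167^512=715, 167^1024=596, 167^2048=358, 167^4096=715, 167^8192=596, 167^16384=358, 167^32768=715, 167^65536=596, 167^131072=358, 167^262144=715, 167^524288=596; 167^699654 = 167^2 * 167^4 * 167^256 * 167^1024 * 167^2048 * 167^8192 * 167^32768 * 167^131072 * 167^524288 = 15 (mod 833); answer 15
Stage 2: A1 = 15; d = -14; -9*(-14)^3 + 9*(-14)^2 + 9*(-14)^1 - 7 = (24696) + (1764) + (-126) + (-7) = 26327; answer 26327
Stage 3: A2 = 26327; c = 13; f(2) = -3*(15) + 2*(13) = -19; iterating: f(2)=-19, f(3)=87, f(4)=-299, f(5)=1071, f(6)=-3811, f(7)=13575, f(8)=-48347; answer -48347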